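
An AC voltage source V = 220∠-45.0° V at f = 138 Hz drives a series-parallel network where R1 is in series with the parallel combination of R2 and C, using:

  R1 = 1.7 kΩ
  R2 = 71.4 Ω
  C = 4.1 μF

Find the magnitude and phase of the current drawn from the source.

Step 1 — Angular frequency: ω = 2π·f = 2π·138 = 867.1 rad/s.
Step 2 — Component impedances:
  R1: Z = R = 1700 Ω
  R2: Z = R = 71.4 Ω
  C: Z = 1/(jωC) = -j/(ω·C) = 0 - j281.3 Ω
Step 3 — Parallel branch: R2 || C = 1/(1/R2 + 1/C) = 67.08 - j17.03 Ω.
Step 4 — Series with R1: Z_total = R1 + (R2 || C) = 1767 - j17.03 Ω = 1767∠-0.6° Ω.
Step 5 — Source phasor: V = 220∠-45.0° V = 155.6 - j155.6 V.
Step 6 — Ohm's law: I = V / Z_total = (155.6 - j155.6) / (1767 - j17.03) = 0.08887 - j0.08718 A.
Step 7 — Convert to polar: |I| = 0.1245 A, ∠I = -44.4°.

I = 0.1245∠-44.4° A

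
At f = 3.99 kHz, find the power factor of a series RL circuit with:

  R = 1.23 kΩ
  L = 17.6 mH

Step 1 — Angular frequency: ω = 2π·f = 2π·3990 = 2.507e+04 rad/s.
Step 2 — Component impedances:
  R: Z = R = 1230 Ω
  L: Z = jωL = j·2.507e+04·0.0176 = 0 + j441.2 Ω
Step 3 — Series combination: Z_total = R + L = 1230 + j441.2 Ω = 1307∠19.7° Ω.
Step 4 — Power factor: PF = cos(φ) = Re(Z)/|Z| = 1230/1306.7 = 0.9413.
Step 5 — Type: Im(Z) = 441.2 ⇒ lagging (phase φ = 19.7°).

PF = 0.9413 (lagging, φ = 19.7°)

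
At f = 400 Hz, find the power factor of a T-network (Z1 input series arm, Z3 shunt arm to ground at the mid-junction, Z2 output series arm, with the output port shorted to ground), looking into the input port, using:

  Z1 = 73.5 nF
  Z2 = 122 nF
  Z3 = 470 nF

Step 1 — Angular frequency: ω = 2π·f = 2π·400 = 2513 rad/s.
Step 2 — Component impedances:
  Z1: Z = 1/(jωC) = -j/(ω·C) = 0 - j5413 Ω
  Z2: Z = 1/(jωC) = -j/(ω·C) = 0 - j3261 Ω
  Z3: Z = 1/(jωC) = -j/(ω·C) = 0 - j846.6 Ω
Step 3 — With the output port shorted to ground, the output series arm Z2 runs from the junction to ground; the shunt arm Z3 also runs from the junction to ground. They appear in parallel: Z3 || Z2 = 0 - j672.1 Ω.
Step 4 — Series with input arm Z1: Z_in = Z1 + (Z3 || Z2) = 0 - j6086 Ω = 6086∠-90.0° Ω.
Step 5 — Power factor: PF = cos(φ) = Re(Z)/|Z| = 0/6086 = 0.
Step 6 — Type: Im(Z) = -6086 ⇒ leading (phase φ = -90.0°).

PF = 0 (leading, φ = -90.0°)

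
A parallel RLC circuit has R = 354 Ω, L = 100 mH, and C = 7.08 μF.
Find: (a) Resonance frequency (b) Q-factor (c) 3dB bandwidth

Step 1 — Resonance: ω₀ = 1/√(LC) = 1/√(0.1·7.08e-06) = 1188 rad/s.
Step 2 — f₀ = ω₀/(2π) = 189.1 Hz.
Step 3 — Parallel Q: Q = R/(ω₀L) = 354/(1188·0.1) = 2.979.
Step 4 — Bandwidth: Δω = ω₀/Q = 399 rad/s; BW = Δω/(2π) = 63.5 Hz.

(a) f₀ = 189.1 Hz  (b) Q = 2.979  (c) BW = 63.5 Hz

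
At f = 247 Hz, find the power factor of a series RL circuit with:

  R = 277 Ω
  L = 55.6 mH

Step 1 — Angular frequency: ω = 2π·f = 2π·247 = 1552 rad/s.
Step 2 — Component impedances:
  R: Z = R = 277 Ω
  L: Z = jωL = j·1552·0.0556 = 0 + j86.29 Ω
Step 3 — Series combination: Z_total = R + L = 277 + j86.29 Ω = 290.1∠17.3° Ω.
Step 4 — Power factor: PF = cos(φ) = Re(Z)/|Z| = 277/290.13 = 0.9547.
Step 5 — Type: Im(Z) = 86.29 ⇒ lagging (phase φ = 17.3°).

PF = 0.9547 (lagging, φ = 17.3°)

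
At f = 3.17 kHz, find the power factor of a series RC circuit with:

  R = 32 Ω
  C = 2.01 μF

Step 1 — Angular frequency: ω = 2π·f = 2π·3170 = 1.992e+04 rad/s.
Step 2 — Component impedances:
  R: Z = R = 32 Ω
  C: Z = 1/(jωC) = -j/(ω·C) = 0 - j24.98 Ω
Step 3 — Series combination: Z_total = R + C = 32 - j24.98 Ω = 40.59∠-38.0° Ω.
Step 4 — Power factor: PF = cos(φ) = Re(Z)/|Z| = 32/40.595 = 0.7883.
Step 5 — Type: Im(Z) = -24.98 ⇒ leading (phase φ = -38.0°).

PF = 0.7883 (leading, φ = -38.0°)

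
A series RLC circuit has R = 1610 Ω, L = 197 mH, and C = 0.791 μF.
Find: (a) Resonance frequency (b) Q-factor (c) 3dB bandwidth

Step 1 — Resonance condition Im(Z)=0 gives ω₀ = 1/√(LC).
Step 2 — ω₀ = 1/√(0.197·7.91e-07) = 2533 rad/s.
Step 3 — f₀ = ω₀/(2π) = 403.2 Hz.
Step 4 — Series Q: Q = ω₀L/R = 2533·0.197/1610 = 0.31.
Step 5 — 3dB bandwidth: Δω = ω₀/Q = 8173 rad/s; BW = Δω/(2π) = 1301 Hz.

(a) f₀ = 403.2 Hz  (b) Q = 0.31  (c) BW = 1301 Hz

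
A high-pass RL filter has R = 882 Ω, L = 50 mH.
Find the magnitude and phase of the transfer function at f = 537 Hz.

Step 1 — Angular frequency: ω = 2π·537 = 3374 rad/s.
Step 2 — Transfer function: H(jω) = jωL/(R + jωL).
Step 3 — Numerator jωL = j·168.7; denominator R + jωL = 882 + j168.7.
Step 4 — H = 0.03529 + j0.1845.
Step 5 — Magnitude: |H| = 0.1879 (-14.5 dB); phase: φ = 79.2°.

|H| = 0.1879 (-14.5 dB), φ = 79.2°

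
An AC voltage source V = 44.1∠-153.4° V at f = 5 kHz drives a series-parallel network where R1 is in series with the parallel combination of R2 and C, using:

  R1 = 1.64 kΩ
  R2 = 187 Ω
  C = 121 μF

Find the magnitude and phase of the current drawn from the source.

Step 1 — Angular frequency: ω = 2π·f = 2π·5000 = 3.142e+04 rad/s.
Step 2 — Component impedances:
  R1: Z = R = 1640 Ω
  R2: Z = R = 187 Ω
  C: Z = 1/(jωC) = -j/(ω·C) = 0 - j0.2631 Ω
Step 3 — Parallel branch: R2 || C = 1/(1/R2 + 1/C) = 0.0003701 - j0.2631 Ω.
Step 4 — Series with R1: Z_total = R1 + (R2 || C) = 1640 - j0.2631 Ω = 1640∠-0.0° Ω.
Step 5 — Source phasor: V = 44.1∠-153.4° V = -39.43 - j19.75 V.
Step 6 — Ohm's law: I = V / Z_total = (-39.43 - j19.75) / (1640 - j0.2631) = -0.02404 - j0.01204 A.
Step 7 — Convert to polar: |I| = 0.02689 A, ∠I = -153.4°.

I = 0.02689∠-153.4° A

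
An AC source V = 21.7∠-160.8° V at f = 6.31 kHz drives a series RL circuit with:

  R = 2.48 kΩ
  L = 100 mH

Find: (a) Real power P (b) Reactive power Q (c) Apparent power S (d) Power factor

Step 1 — Angular frequency: ω = 2π·f = 2π·6310 = 3.965e+04 rad/s.
Step 2 — Component impedances:
  R: Z = R = 2480 Ω
  L: Z = jωL = j·3.965e+04·0.1 = 0 + j3965 Ω
Step 3 — Series combination: Z_total = R + L = 2480 + j3965 Ω = 4676∠58.0° Ω.
Step 4 — Source phasor: V = 21.7∠-160.8° V = -20.49 - j7.136 V.
Step 5 — Current: I = V / Z = -0.003618 + j0.002906 A = 0.00464∠141.2° A.
Step 6 — Complex power: S = V·I* = 0.0534 + j0.08537 VA.
Step 7 — Real power: P = Re(S) = 0.0534 W.
Step 8 — Reactive power: Q = Im(S) = 0.08537 VAR.
Step 9 — Apparent power: |S| = 0.1007 VA.
Step 10 — Power factor: PF = P/|S| = 0.5303 (lagging).

(a) P = 0.0534 W  (b) Q = 0.08537 VAR  (c) S = 0.1007 VA  (d) PF = 0.5303 (lagging)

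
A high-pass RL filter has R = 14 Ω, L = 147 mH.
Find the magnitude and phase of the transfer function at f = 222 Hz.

Step 1 — Angular frequency: ω = 2π·222 = 1395 rad/s.
Step 2 — Transfer function: H(jω) = jωL/(R + jωL).
Step 3 — Numerator jωL = j·205; denominator R + jωL = 14 + j205.
Step 4 — H = 0.9954 + j0.06796.
Step 5 — Magnitude: |H| = 0.9977 (-0.0 dB); phase: φ = 3.9°.

|H| = 0.9977 (-0.0 dB), φ = 3.9°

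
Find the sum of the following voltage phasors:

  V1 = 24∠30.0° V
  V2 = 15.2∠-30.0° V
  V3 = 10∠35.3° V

Step 1 — Convert each phasor to rectangular form:
  V1 = 24·(cos(30.0°) + j·sin(30.0°)) = 20.78 + j12 V
  V2 = 15.2·(cos(-30.0°) + j·sin(-30.0°)) = 13.16 - j7.6 V
  V3 = 10·(cos(35.3°) + j·sin(35.3°)) = 8.161 + j5.779 V
Step 2 — Sum components: V_total = 42.11 + j10.18 V.
Step 3 — Convert to polar: |V_total| = 43.32 V, ∠V_total = 13.6°.

V_total = 43.32∠13.6° V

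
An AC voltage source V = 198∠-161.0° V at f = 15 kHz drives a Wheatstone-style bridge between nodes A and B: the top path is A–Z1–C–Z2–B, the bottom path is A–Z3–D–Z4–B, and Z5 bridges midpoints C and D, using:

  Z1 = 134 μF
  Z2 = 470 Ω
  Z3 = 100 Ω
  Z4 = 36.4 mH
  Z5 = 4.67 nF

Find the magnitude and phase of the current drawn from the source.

Step 1 — Angular frequency: ω = 2π·f = 2π·1.5e+04 = 9.425e+04 rad/s.
Step 2 — Component impedances:
  Z1: Z = 1/(jωC) = -j/(ω·C) = 0 - j0.07918 Ω
  Z2: Z = R = 470 Ω
  Z3: Z = R = 100 Ω
  Z4: Z = jωL = j·9.425e+04·0.0364 = 0 + j3431 Ω
  Z5: Z = 1/(jωC) = -j/(ω·C) = 0 - j2272 Ω
Step 3 — Bridge requires nodal analysis (the Z5 bridge couples midpoints C and D, so the two paths cannot be reduced to a simple series/parallel combination). Setting node B to ground and injecting 1 A at node A, the 3-node admittance system at A, C, D solves to V_A = Z_AB = 459.6 + j62.66 Ω = 463.8∠7.8° Ω.
Step 4 — Source phasor: V = 198∠-161.0° V = -187.2 - j64.46 V.
Step 5 — Ohm's law: I = V / Z_total = (-187.2 - j64.46) / (459.6 + j62.66) = -0.4187 - j0.08318 A.
Step 6 — Convert to polar: |I| = 0.4269 A, ∠I = -168.8°.

I = 0.4269∠-168.8° A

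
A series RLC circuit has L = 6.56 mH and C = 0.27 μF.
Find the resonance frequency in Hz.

Step 1 — Resonance condition Im(Z)=0 gives ω₀ = 1/√(LC).
Step 2 — ω₀ = 1/√(0.00656·2.7e-07) = 2.376e+04 rad/s.
Step 3 — f₀ = ω₀/(2π) = 3782 Hz.

f₀ = 3782 Hz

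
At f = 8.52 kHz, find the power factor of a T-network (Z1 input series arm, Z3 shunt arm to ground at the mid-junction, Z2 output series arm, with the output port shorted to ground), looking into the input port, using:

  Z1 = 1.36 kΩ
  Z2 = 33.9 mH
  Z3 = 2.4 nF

Step 1 — Angular frequency: ω = 2π·f = 2π·8520 = 5.353e+04 rad/s.
Step 2 — Component impedances:
  Z1: Z = R = 1360 Ω
  Z2: Z = jωL = j·5.353e+04·0.0339 = 0 + j1815 Ω
  Z3: Z = 1/(jωC) = -j/(ω·C) = 0 - j7783 Ω
Step 3 — With the output port shorted to ground, the output series arm Z2 runs from the junction to ground; the shunt arm Z3 also runs from the junction to ground. They appear in parallel: Z3 || Z2 = 0 + j2367 Ω.
Step 4 — Series with input arm Z1: Z_in = Z1 + (Z3 || Z2) = 1360 + j2367 Ω = 2729∠60.1° Ω.
Step 5 — Power factor: PF = cos(φ) = Re(Z)/|Z| = 1360/2729.5 = 0.4983.
Step 6 — Type: Im(Z) = 2367 ⇒ lagging (phase φ = 60.1°).

PF = 0.4983 (lagging, φ = 60.1°)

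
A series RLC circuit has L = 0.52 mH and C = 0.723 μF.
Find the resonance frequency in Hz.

Step 1 — Resonance condition Im(Z)=0 gives ω₀ = 1/√(LC).
Step 2 — ω₀ = 1/√(0.00052·7.23e-07) = 5.157e+04 rad/s.
Step 3 — f₀ = ω₀/(2π) = 8208 Hz.

f₀ = 8208 Hz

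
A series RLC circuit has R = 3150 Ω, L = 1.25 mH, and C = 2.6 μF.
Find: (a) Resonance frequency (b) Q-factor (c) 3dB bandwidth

Step 1 — Resonance condition Im(Z)=0 gives ω₀ = 1/√(LC).
Step 2 — ω₀ = 1/√(0.00125·2.6e-06) = 1.754e+04 rad/s.
Step 3 — f₀ = ω₀/(2π) = 2792 Hz.
Step 4 — Series Q: Q = ω₀L/R = 1.754e+04·0.00125/3150 = 0.006961.
Step 5 — 3dB bandwidth: Δω = ω₀/Q = 2.52e+06 rad/s; BW = Δω/(2π) = 4.011e+05 Hz.

(a) f₀ = 2792 Hz  (b) Q = 0.006961  (c) BW = 4.011e+05 Hz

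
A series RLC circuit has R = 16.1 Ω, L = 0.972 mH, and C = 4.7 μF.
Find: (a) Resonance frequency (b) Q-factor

Step 1 — Resonance condition Im(Z)=0 gives ω₀ = 1/√(LC).
Step 2 — ω₀ = 1/√(0.000972·4.7e-06) = 1.48e+04 rad/s.
Step 3 — f₀ = ω₀/(2π) = 2355 Hz.
Step 4 — Series Q: Q = ω₀L/R = 1.48e+04·0.000972/16.1 = 0.8932.

(a) f₀ = 2355 Hz  (b) Q = 0.8932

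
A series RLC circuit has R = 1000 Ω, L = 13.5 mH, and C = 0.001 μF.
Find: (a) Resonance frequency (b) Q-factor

Step 1 — Resonance condition Im(Z)=0 gives ω₀ = 1/√(LC).
Step 2 — ω₀ = 1/√(0.0135·1e-09) = 2.722e+05 rad/s.
Step 3 — f₀ = ω₀/(2π) = 4.332e+04 Hz.
Step 4 — Series Q: Q = ω₀L/R = 2.722e+05·0.0135/1000 = 3.674.

(a) f₀ = 4.332e+04 Hz  (b) Q = 3.674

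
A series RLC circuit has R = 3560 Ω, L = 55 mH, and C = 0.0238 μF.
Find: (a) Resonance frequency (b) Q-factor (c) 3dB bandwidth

Step 1 — Resonance: ω₀ = 1/√(LC) = 1/√(0.055·2.38e-08) = 2.764e+04 rad/s.
Step 2 — f₀ = ω₀/(2π) = 4399 Hz.
Step 3 — Series Q: Q = ω₀L/R = 2.764e+04·0.055/3560 = 0.427.
Step 4 — Bandwidth: Δω = ω₀/Q = 6.473e+04 rad/s; BW = Δω/(2π) = 1.03e+04 Hz.

(a) f₀ = 4399 Hz  (b) Q = 0.427  (c) BW = 1.03e+04 Hz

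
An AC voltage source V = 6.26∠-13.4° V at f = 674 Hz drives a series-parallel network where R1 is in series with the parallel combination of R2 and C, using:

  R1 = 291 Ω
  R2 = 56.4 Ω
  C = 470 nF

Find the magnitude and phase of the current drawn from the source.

Step 1 — Angular frequency: ω = 2π·f = 2π·674 = 4235 rad/s.
Step 2 — Component impedances:
  R1: Z = R = 291 Ω
  R2: Z = R = 56.4 Ω
  C: Z = 1/(jωC) = -j/(ω·C) = 0 - j502.4 Ω
Step 3 — Parallel branch: R2 || C = 1/(1/R2 + 1/C) = 55.7 - j6.253 Ω.
Step 4 — Series with R1: Z_total = R1 + (R2 || C) = 346.7 - j6.253 Ω = 346.8∠-1.0° Ω.
Step 5 — Source phasor: V = 6.26∠-13.4° V = 6.09 - j1.451 V.
Step 6 — Ohm's law: I = V / Z_total = (6.09 - j1.451) / (346.7 - j6.253) = 0.01763 - j0.003866 A.
Step 7 — Convert to polar: |I| = 0.01805 A, ∠I = -12.4°.

I = 0.01805∠-12.4° A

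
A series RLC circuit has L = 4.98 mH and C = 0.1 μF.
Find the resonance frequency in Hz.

Step 1 — Resonance condition Im(Z)=0 gives ω₀ = 1/√(LC).
Step 2 — ω₀ = 1/√(0.00498·1e-07) = 4.481e+04 rad/s.
Step 3 — f₀ = ω₀/(2π) = 7132 Hz.

f₀ = 7132 Hz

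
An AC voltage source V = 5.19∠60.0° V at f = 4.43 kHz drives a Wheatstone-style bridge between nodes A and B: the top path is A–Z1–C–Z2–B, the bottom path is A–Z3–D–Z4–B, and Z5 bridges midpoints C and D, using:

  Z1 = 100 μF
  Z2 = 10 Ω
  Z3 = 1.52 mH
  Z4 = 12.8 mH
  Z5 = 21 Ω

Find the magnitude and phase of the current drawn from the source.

Step 1 — Angular frequency: ω = 2π·f = 2π·4430 = 2.783e+04 rad/s.
Step 2 — Component impedances:
  Z1: Z = 1/(jωC) = -j/(ω·C) = 0 - j0.3593 Ω
  Z2: Z = R = 10 Ω
  Z3: Z = jωL = j·2.783e+04·0.00152 = 0 + j42.31 Ω
  Z4: Z = jωL = j·2.783e+04·0.0128 = 0 + j356.3 Ω
  Z5: Z = R = 21 Ω
Step 3 — Bridge requires nodal analysis (the Z5 bridge couples midpoints C and D, so the two paths cannot be reduced to a simple series/parallel combination). Setting node B to ground and injecting 1 A at node A, the 3-node admittance system at A, C, D solves to V_A = Z_AB = 9.986 - j0.09651 Ω = 9.986∠-0.6° Ω.
Step 4 — Source phasor: V = 5.19∠60.0° V = 2.595 + j4.495 V.
Step 5 — Ohm's law: I = V / Z_total = (2.595 + j4.495) / (9.986 - j0.09651) = 0.2555 + j0.4526 A.
Step 6 — Convert to polar: |I| = 0.5197 A, ∠I = 60.6°.

I = 0.5197∠60.6° A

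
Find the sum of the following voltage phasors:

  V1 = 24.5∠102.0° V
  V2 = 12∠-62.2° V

Step 1 — Convert each phasor to rectangular form:
  V1 = 24.5·(cos(102.0°) + j·sin(102.0°)) = -5.094 + j23.96 V
  V2 = 12·(cos(-62.2°) + j·sin(-62.2°)) = 5.597 - j10.61 V
Step 2 — Sum components: V_total = 0.5028 + j13.35 V.
Step 3 — Convert to polar: |V_total| = 13.36 V, ∠V_total = 87.8°.

V_total = 13.36∠87.8° V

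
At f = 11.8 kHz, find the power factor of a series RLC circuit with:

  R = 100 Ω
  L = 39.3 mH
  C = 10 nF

Step 1 — Angular frequency: ω = 2π·f = 2π·1.18e+04 = 7.414e+04 rad/s.
Step 2 — Component impedances:
  R: Z = R = 100 Ω
  L: Z = jωL = j·7.414e+04·0.0393 = 0 + j2914 Ω
  C: Z = 1/(jωC) = -j/(ω·C) = 0 - j1349 Ω
Step 3 — Series combination: Z_total = R + L + C = 100 + j1565 Ω = 1568∠86.3° Ω.
Step 4 — Power factor: PF = cos(φ) = Re(Z)/|Z| = 100/1568.2 = 0.06377.
Step 5 — Type: Im(Z) = 1565 ⇒ lagging (phase φ = 86.3°).

PF = 0.06377 (lagging, φ = 86.3°)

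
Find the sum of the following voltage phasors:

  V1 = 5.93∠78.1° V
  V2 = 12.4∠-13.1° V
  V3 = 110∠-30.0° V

Step 1 — Convert each phasor to rectangular form:
  V1 = 5.93·(cos(78.1°) + j·sin(78.1°)) = 1.223 + j5.803 V
  V2 = 12.4·(cos(-13.1°) + j·sin(-13.1°)) = 12.08 - j2.81 V
  V3 = 110·(cos(-30.0°) + j·sin(-30.0°)) = 95.26 - j55 V
Step 2 — Sum components: V_total = 108.6 - j52.01 V.
Step 3 — Convert to polar: |V_total| = 120.4 V, ∠V_total = -25.6°.

V_total = 120.4∠-25.6° V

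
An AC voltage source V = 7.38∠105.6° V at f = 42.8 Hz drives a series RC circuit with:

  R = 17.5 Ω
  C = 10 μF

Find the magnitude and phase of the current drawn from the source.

Step 1 — Angular frequency: ω = 2π·f = 2π·42.8 = 268.9 rad/s.
Step 2 — Component impedances:
  R: Z = R = 17.5 Ω
  C: Z = 1/(jωC) = -j/(ω·C) = 0 - j371.9 Ω
Step 3 — Series combination: Z_total = R + C = 17.5 - j371.9 Ω = 372.3∠-87.3° Ω.
Step 4 — Source phasor: V = 7.38∠105.6° V = -1.985 + j7.108 V.
Step 5 — Ohm's law: I = V / Z_total = (-1.985 + j7.108) / (17.5 - j371.9) = -0.01932 - j0.004428 A.
Step 6 — Convert to polar: |I| = 0.01982 A, ∠I = -167.1°.

I = 0.01982∠-167.1° A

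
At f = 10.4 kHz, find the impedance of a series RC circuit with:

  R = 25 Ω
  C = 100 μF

Step 1 — Angular frequency: ω = 2π·f = 2π·1.04e+04 = 6.535e+04 rad/s.
Step 2 — Component impedances:
  R: Z = R = 25 Ω
  C: Z = 1/(jωC) = -j/(ω·C) = 0 - j0.153 Ω
Step 3 — Series combination: Z_total = R + C = 25 - j0.153 Ω = 25∠-0.4° Ω.

Z = 25 - j0.153 Ω = 25∠-0.4° Ω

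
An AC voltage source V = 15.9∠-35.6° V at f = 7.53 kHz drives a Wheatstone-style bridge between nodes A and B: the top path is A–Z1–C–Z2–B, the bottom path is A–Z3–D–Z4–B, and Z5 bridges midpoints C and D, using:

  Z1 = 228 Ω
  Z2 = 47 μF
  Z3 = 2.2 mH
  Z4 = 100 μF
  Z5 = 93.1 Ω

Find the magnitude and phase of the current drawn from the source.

Step 1 — Angular frequency: ω = 2π·f = 2π·7530 = 4.731e+04 rad/s.
Step 2 — Component impedances:
  Z1: Z = R = 228 Ω
  Z2: Z = 1/(jωC) = -j/(ω·C) = 0 - j0.4497 Ω
  Z3: Z = jωL = j·4.731e+04·0.0022 = 0 + j104.1 Ω
  Z4: Z = 1/(jωC) = -j/(ω·C) = 0 - j0.2114 Ω
  Z5: Z = R = 93.1 Ω
Step 3 — Bridge requires nodal analysis (the Z5 bridge couples midpoints C and D, so the two paths cannot be reduced to a simple series/parallel combination). Setting node B to ground and injecting 1 A at node A, the 3-node admittance system at A, C, D solves to V_A = Z_AB = 39.25 + j86.07 Ω = 94.6∠65.5° Ω.
Step 4 — Source phasor: V = 15.9∠-35.6° V = 12.93 - j9.256 V.
Step 5 — Ohm's law: I = V / Z_total = (12.93 - j9.256) / (39.25 + j86.07) = -0.03232 - j0.1649 A.
Step 6 — Convert to polar: |I| = 0.1681 A, ∠I = -101.1°.

I = 0.1681∠-101.1° A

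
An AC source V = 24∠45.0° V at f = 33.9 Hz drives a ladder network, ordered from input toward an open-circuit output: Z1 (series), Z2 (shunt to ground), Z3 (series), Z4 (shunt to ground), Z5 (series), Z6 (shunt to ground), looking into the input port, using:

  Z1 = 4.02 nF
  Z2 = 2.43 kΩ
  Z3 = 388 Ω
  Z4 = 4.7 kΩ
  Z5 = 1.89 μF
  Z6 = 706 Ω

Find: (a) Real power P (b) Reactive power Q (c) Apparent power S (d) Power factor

Step 1 — Angular frequency: ω = 2π·f = 2π·33.9 = 213 rad/s.
Step 2 — Component impedances:
  Z1: Z = 1/(jωC) = -j/(ω·C) = 0 - j1.168e+06 Ω
  Z2: Z = R = 2430 Ω
  Z3: Z = R = 388 Ω
  Z4: Z = R = 4700 Ω
  Z5: Z = 1/(jωC) = -j/(ω·C) = 0 - j2484 Ω
  Z6: Z = R = 706 Ω
Step 3 — Ladder network (open output): work backward from the far end, alternating series and parallel combinations. Z_in = 1180 - j1.168e+06 Ω = 1.168e+06∠-89.9° Ω.
Step 4 — Source phasor: V = 24∠45.0° V = 16.97 + j16.97 V.
Step 5 — Current: I = V / Z = -1.451e-05 + j1.454e-05 A = 2.054e-05∠134.9° A.
Step 6 — Complex power: S = V·I* = 4.979e-07 - j0.000493 VA.
Step 7 — Real power: P = Re(S) = 4.979e-07 W.
Step 8 — Reactive power: Q = Im(S) = -0.000493 VAR.
Step 9 — Apparent power: |S| = 0.000493 VA.
Step 10 — Power factor: PF = P/|S| = 0.00101 (leading).

(a) P = 4.979e-07 W  (b) Q = -0.000493 VAR  (c) S = 0.000493 VA  (d) PF = 0.00101 (leading)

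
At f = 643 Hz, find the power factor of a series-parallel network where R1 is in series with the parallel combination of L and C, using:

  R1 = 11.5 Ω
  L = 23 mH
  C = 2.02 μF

Step 1 — Angular frequency: ω = 2π·f = 2π·643 = 4040 rad/s.
Step 2 — Component impedances:
  R1: Z = R = 11.5 Ω
  L: Z = jωL = j·4040·0.023 = 0 + j92.92 Ω
  C: Z = 1/(jωC) = -j/(ω·C) = 0 - j122.5 Ω
Step 3 — Parallel branch: L || C = 1/(1/L + 1/C) = 0 + j384.5 Ω.
Step 4 — Series with R1: Z_total = R1 + (L || C) = 11.5 + j384.5 Ω = 384.7∠88.3° Ω.
Step 5 — Power factor: PF = cos(φ) = Re(Z)/|Z| = 11.5/384.679 = 0.0299.
Step 6 — Type: Im(Z) = 384.5 ⇒ lagging (phase φ = 88.3°).

PF = 0.0299 (lagging, φ = 88.3°)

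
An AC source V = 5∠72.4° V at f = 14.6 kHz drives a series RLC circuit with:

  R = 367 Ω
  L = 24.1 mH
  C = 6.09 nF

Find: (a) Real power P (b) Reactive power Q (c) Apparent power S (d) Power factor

Step 1 — Angular frequency: ω = 2π·f = 2π·1.46e+04 = 9.173e+04 rad/s.
Step 2 — Component impedances:
  R: Z = R = 367 Ω
  L: Z = jωL = j·9.173e+04·0.0241 = 0 + j2211 Ω
  C: Z = 1/(jωC) = -j/(ω·C) = 0 - j1790 Ω
Step 3 — Series combination: Z_total = R + L + C = 367 + j420.8 Ω = 558.4∠48.9° Ω.
Step 4 — Source phasor: V = 5∠72.4° V = 1.512 + j4.766 V.
Step 5 — Current: I = V / Z = 0.008212 + j0.00357 A = 0.008955∠23.5° A.
Step 6 — Complex power: S = V·I* = 0.02943 + j0.03374 VA.
Step 7 — Real power: P = Re(S) = 0.02943 W.
Step 8 — Reactive power: Q = Im(S) = 0.03374 VAR.
Step 9 — Apparent power: |S| = 0.04477 VA.
Step 10 — Power factor: PF = P/|S| = 0.6573 (lagging).

(a) P = 0.02943 W  (b) Q = 0.03374 VAR  (c) S = 0.04477 VA  (d) PF = 0.6573 (lagging)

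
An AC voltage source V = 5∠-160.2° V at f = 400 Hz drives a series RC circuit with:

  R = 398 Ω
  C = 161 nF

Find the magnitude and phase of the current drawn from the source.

Step 1 — Angular frequency: ω = 2π·f = 2π·400 = 2513 rad/s.
Step 2 — Component impedances:
  R: Z = R = 398 Ω
  C: Z = 1/(jωC) = -j/(ω·C) = 0 - j2471 Ω
Step 3 — Series combination: Z_total = R + C = 398 - j2471 Ω = 2503∠-80.9° Ω.
Step 4 — Source phasor: V = 5∠-160.2° V = -4.704 - j1.694 V.
Step 5 — Ohm's law: I = V / Z_total = (-4.704 - j1.694) / (398 - j2471) = 0.0003692 - j0.001963 A.
Step 6 — Convert to polar: |I| = 0.001997 A, ∠I = -79.3°.

I = 0.001997∠-79.3° A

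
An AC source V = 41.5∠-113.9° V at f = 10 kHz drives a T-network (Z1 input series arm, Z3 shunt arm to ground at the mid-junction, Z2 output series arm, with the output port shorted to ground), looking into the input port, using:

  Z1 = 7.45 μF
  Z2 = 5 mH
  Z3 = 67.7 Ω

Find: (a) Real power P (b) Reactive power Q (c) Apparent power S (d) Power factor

Step 1 — Angular frequency: ω = 2π·f = 2π·1e+04 = 6.283e+04 rad/s.
Step 2 — Component impedances:
  Z1: Z = 1/(jωC) = -j/(ω·C) = 0 - j2.136 Ω
  Z2: Z = jωL = j·6.283e+04·0.005 = 0 + j314.2 Ω
  Z3: Z = R = 67.7 Ω
Step 3 — With the output port shorted to ground, the output series arm Z2 runs from the junction to ground; the shunt arm Z3 also runs from the junction to ground. They appear in parallel: Z3 || Z2 = 64.7 + j13.94 Ω.
Step 4 — Series with input arm Z1: Z_in = Z1 + (Z3 || Z2) = 64.7 + j11.81 Ω = 65.76∠10.3° Ω.
Step 5 — Source phasor: V = 41.5∠-113.9° V = -16.81 - j37.94 V.
Step 6 — Current: I = V / Z = -0.3551 - j0.5217 A = 0.631∠-124.2° A.
Step 7 — Complex power: S = V·I* = 25.76 + j4.701 VA.
Step 8 — Real power: P = Re(S) = 25.76 W.
Step 9 — Reactive power: Q = Im(S) = 4.701 VAR.
Step 10 — Apparent power: |S| = 26.19 VA.
Step 11 — Power factor: PF = P/|S| = 0.9838 (lagging).

(a) P = 25.76 W  (b) Q = 4.701 VAR  (c) S = 26.19 VA  (d) PF = 0.9838 (lagging)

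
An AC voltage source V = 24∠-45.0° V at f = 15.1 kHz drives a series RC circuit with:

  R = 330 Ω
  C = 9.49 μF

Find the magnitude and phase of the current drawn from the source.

Step 1 — Angular frequency: ω = 2π·f = 2π·1.51e+04 = 9.488e+04 rad/s.
Step 2 — Component impedances:
  R: Z = R = 330 Ω
  C: Z = 1/(jωC) = -j/(ω·C) = 0 - j1.111 Ω
Step 3 — Series combination: Z_total = R + C = 330 - j1.111 Ω = 330∠-0.2° Ω.
Step 4 — Source phasor: V = 24∠-45.0° V = 16.97 - j16.97 V.
Step 5 — Ohm's law: I = V / Z_total = (16.97 - j16.97) / (330 - j1.111) = 0.0516 - j0.05125 A.
Step 6 — Convert to polar: |I| = 0.07273 A, ∠I = -44.8°.

I = 0.07273∠-44.8° A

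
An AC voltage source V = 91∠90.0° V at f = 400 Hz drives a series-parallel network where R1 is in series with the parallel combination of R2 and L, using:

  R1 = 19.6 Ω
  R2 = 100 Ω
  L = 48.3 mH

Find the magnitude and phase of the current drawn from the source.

Step 1 — Angular frequency: ω = 2π·f = 2π·400 = 2513 rad/s.
Step 2 — Component impedances:
  R1: Z = R = 19.6 Ω
  R2: Z = R = 100 Ω
  L: Z = jωL = j·2513·0.0483 = 0 + j121.4 Ω
Step 3 — Parallel branch: R2 || L = 1/(1/R2 + 1/L) = 59.57 + j49.08 Ω.
Step 4 — Series with R1: Z_total = R1 + (R2 || L) = 79.17 + j49.08 Ω = 93.15∠31.8° Ω.
Step 5 — Source phasor: V = 91∠90.0° V = 0 + j91 V.
Step 6 — Ohm's law: I = V / Z_total = (0 + j91) / (79.17 + j49.08) = 0.5147 + j0.8304 A.
Step 7 — Convert to polar: |I| = 0.9769 A, ∠I = 58.2°.

I = 0.9769∠58.2° A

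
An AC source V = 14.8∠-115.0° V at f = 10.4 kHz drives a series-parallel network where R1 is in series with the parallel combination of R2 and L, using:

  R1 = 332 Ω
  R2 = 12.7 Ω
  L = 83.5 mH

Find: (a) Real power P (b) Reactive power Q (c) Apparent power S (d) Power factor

Step 1 — Angular frequency: ω = 2π·f = 2π·1.04e+04 = 6.535e+04 rad/s.
Step 2 — Component impedances:
  R1: Z = R = 332 Ω
  R2: Z = R = 12.7 Ω
  L: Z = jωL = j·6.535e+04·0.0835 = 0 + j5456 Ω
Step 3 — Parallel branch: R2 || L = 1/(1/R2 + 1/L) = 12.7 + j0.02956 Ω.
Step 4 — Series with R1: Z_total = R1 + (R2 || L) = 344.7 + j0.02956 Ω = 344.7∠0.0° Ω.
Step 5 — Source phasor: V = 14.8∠-115.0° V = -6.255 - j13.41 V.
Step 6 — Current: I = V / Z = -0.01815 - j0.03891 A = 0.04294∠-115.0° A.
Step 7 — Complex power: S = V·I* = 0.6355 + j5.449e-05 VA.
Step 8 — Real power: P = Re(S) = 0.6355 W.
Step 9 — Reactive power: Q = Im(S) = 5.449e-05 VAR.
Step 10 — Apparent power: |S| = 0.6355 VA.
Step 11 — Power factor: PF = P/|S| = 1 (lagging).

(a) P = 0.6355 W  (b) Q = 5.449e-05 VAR  (c) S = 0.6355 VA  (d) PF = 1 (lagging)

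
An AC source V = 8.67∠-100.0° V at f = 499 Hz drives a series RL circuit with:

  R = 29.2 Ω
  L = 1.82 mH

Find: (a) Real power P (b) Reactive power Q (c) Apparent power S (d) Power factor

Step 1 — Angular frequency: ω = 2π·f = 2π·499 = 3135 rad/s.
Step 2 — Component impedances:
  R: Z = R = 29.2 Ω
  L: Z = jωL = j·3135·0.00182 = 0 + j5.706 Ω
Step 3 — Series combination: Z_total = R + L = 29.2 + j5.706 Ω = 29.75∠11.1° Ω.
Step 4 — Source phasor: V = 8.67∠-100.0° V = -1.506 - j8.538 V.
Step 5 — Current: I = V / Z = -0.1047 - j0.2719 A = 0.2914∠-111.1° A.
Step 6 — Complex power: S = V·I* = 2.48 + j0.4846 VA.
Step 7 — Real power: P = Re(S) = 2.48 W.
Step 8 — Reactive power: Q = Im(S) = 0.4846 VAR.
Step 9 — Apparent power: |S| = 2.526 VA.
Step 10 — Power factor: PF = P/|S| = 0.9814 (lagging).

(a) P = 2.48 W  (b) Q = 0.4846 VAR  (c) S = 2.526 VA  (d) PF = 0.9814 (lagging)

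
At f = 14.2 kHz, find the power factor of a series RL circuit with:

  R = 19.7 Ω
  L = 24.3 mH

Step 1 — Angular frequency: ω = 2π·f = 2π·1.42e+04 = 8.922e+04 rad/s.
Step 2 — Component impedances:
  R: Z = R = 19.7 Ω
  L: Z = jωL = j·8.922e+04·0.0243 = 0 + j2168 Ω
Step 3 — Series combination: Z_total = R + L = 19.7 + j2168 Ω = 2168∠89.5° Ω.
Step 4 — Power factor: PF = cos(φ) = Re(Z)/|Z| = 19.7/2168.2 = 0.009086.
Step 5 — Type: Im(Z) = 2168 ⇒ lagging (phase φ = 89.5°).

PF = 0.009086 (lagging, φ = 89.5°)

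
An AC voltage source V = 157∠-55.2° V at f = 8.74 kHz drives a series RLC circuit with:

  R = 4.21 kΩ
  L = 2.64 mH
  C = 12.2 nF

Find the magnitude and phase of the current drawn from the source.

Step 1 — Angular frequency: ω = 2π·f = 2π·8740 = 5.492e+04 rad/s.
Step 2 — Component impedances:
  R: Z = R = 4210 Ω
  L: Z = jωL = j·5.492e+04·0.00264 = 0 + j145 Ω
  C: Z = 1/(jωC) = -j/(ω·C) = 0 - j1493 Ω
Step 3 — Series combination: Z_total = R + L + C = 4210 - j1348 Ω = 4420∠-17.8° Ω.
Step 4 — Source phasor: V = 157∠-55.2° V = 89.6 - j128.9 V.
Step 5 — Ohm's law: I = V / Z_total = (89.6 - j128.9) / (4210 - j1348) = 0.0282 - j0.0216 A.
Step 6 — Convert to polar: |I| = 0.03552 A, ∠I = -37.4°.

I = 0.03552∠-37.4° A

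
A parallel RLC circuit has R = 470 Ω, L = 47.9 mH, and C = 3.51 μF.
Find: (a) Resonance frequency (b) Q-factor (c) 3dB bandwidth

Step 1 — Resonance: ω₀ = 1/√(LC) = 1/√(0.0479·3.51e-06) = 2439 rad/s.
Step 2 — f₀ = ω₀/(2π) = 388.1 Hz.
Step 3 — Parallel Q: Q = R/(ω₀L) = 470/(2439·0.0479) = 4.023.
Step 4 — Bandwidth: Δω = ω₀/Q = 606.2 rad/s; BW = Δω/(2π) = 96.48 Hz.

(a) f₀ = 388.1 Hz  (b) Q = 4.023  (c) BW = 96.48 Hz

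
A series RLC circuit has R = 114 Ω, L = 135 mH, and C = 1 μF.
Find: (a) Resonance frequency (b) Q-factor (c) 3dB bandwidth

Step 1 — Resonance: ω₀ = 1/√(LC) = 1/√(0.135·1e-06) = 2722 rad/s.
Step 2 — f₀ = ω₀/(2π) = 433.2 Hz.
Step 3 — Series Q: Q = ω₀L/R = 2722·0.135/114 = 3.223.
Step 4 — Bandwidth: Δω = ω₀/Q = 844.4 rad/s; BW = Δω/(2π) = 134.4 Hz.

(a) f₀ = 433.2 Hz  (b) Q = 3.223  (c) BW = 134.4 Hz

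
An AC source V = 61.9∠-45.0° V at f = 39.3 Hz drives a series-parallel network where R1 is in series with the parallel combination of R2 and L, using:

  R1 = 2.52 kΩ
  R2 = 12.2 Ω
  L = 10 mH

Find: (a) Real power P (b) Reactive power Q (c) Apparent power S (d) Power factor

Step 1 — Angular frequency: ω = 2π·f = 2π·39.3 = 246.9 rad/s.
Step 2 — Component impedances:
  R1: Z = R = 2520 Ω
  R2: Z = R = 12.2 Ω
  L: Z = jωL = j·246.9·0.01 = 0 + j2.469 Ω
Step 3 — Parallel branch: R2 || L = 1/(1/R2 + 1/L) = 0.4801 + j2.372 Ω.
Step 4 — Series with R1: Z_total = R1 + (R2 || L) = 2520 + j2.372 Ω = 2520∠0.1° Ω.
Step 5 — Source phasor: V = 61.9∠-45.0° V = 43.77 - j43.77 V.
Step 6 — Current: I = V / Z = 0.01735 - j0.01738 A = 0.02456∠-45.1° A.
Step 7 — Complex power: S = V·I* = 1.52 + j0.001431 VA.
Step 8 — Real power: P = Re(S) = 1.52 W.
Step 9 — Reactive power: Q = Im(S) = 0.001431 VAR.
Step 10 — Apparent power: |S| = 1.52 VA.
Step 11 — Power factor: PF = P/|S| = 1 (lagging).

(a) P = 1.52 W  (b) Q = 0.001431 VAR  (c) S = 1.52 VA  (d) PF = 1 (lagging)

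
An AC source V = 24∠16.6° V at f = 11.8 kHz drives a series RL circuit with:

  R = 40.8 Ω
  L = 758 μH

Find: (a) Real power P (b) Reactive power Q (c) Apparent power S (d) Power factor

Step 1 — Angular frequency: ω = 2π·f = 2π·1.18e+04 = 7.414e+04 rad/s.
Step 2 — Component impedances:
  R: Z = R = 40.8 Ω
  L: Z = jωL = j·7.414e+04·0.000758 = 0 + j56.2 Ω
Step 3 — Series combination: Z_total = R + L = 40.8 + j56.2 Ω = 69.45∠54.0° Ω.
Step 4 — Source phasor: V = 24∠16.6° V = 23 + j6.857 V.
Step 5 — Current: I = V / Z = 0.2745 - j0.21 A = 0.3456∠-37.4° A.
Step 6 — Complex power: S = V·I* = 4.873 + j6.712 VA.
Step 7 — Real power: P = Re(S) = 4.873 W.
Step 8 — Reactive power: Q = Im(S) = 6.712 VAR.
Step 9 — Apparent power: |S| = 8.294 VA.
Step 10 — Power factor: PF = P/|S| = 0.5875 (lagging).

(a) P = 4.873 W  (b) Q = 6.712 VAR  (c) S = 8.294 VA  (d) PF = 0.5875 (lagging)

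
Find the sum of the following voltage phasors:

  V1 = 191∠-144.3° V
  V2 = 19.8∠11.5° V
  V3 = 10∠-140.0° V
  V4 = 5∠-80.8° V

Step 1 — Convert each phasor to rectangular form:
  V1 = 191·(cos(-144.3°) + j·sin(-144.3°)) = -155.1 - j111.5 V
  V2 = 19.8·(cos(11.5°) + j·sin(11.5°)) = 19.4 + j3.947 V
  V3 = 10·(cos(-140.0°) + j·sin(-140.0°)) = -7.66 - j6.428 V
  V4 = 5·(cos(-80.8°) + j·sin(-80.8°)) = 0.7994 - j4.936 V
Step 2 — Sum components: V_total = -142.6 - j118.9 V.
Step 3 — Convert to polar: |V_total| = 185.6 V, ∠V_total = -140.2°.

V_total = 185.6∠-140.2° V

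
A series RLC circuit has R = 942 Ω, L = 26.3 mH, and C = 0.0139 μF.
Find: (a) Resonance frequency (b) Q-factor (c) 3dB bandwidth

Step 1 — Resonance: ω₀ = 1/√(LC) = 1/√(0.0263·1.39e-08) = 5.23e+04 rad/s.
Step 2 — f₀ = ω₀/(2π) = 8324 Hz.
Step 3 — Series Q: Q = ω₀L/R = 5.23e+04·0.0263/942 = 1.46.
Step 4 — Bandwidth: Δω = ω₀/Q = 3.582e+04 rad/s; BW = Δω/(2π) = 5701 Hz.

(a) f₀ = 8324 Hz  (b) Q = 1.46  (c) BW = 5701 Hz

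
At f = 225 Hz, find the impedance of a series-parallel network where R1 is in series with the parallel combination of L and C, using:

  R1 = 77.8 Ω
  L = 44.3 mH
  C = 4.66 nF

Step 1 — Angular frequency: ω = 2π·f = 2π·225 = 1414 rad/s.
Step 2 — Component impedances:
  R1: Z = R = 77.8 Ω
  L: Z = jωL = j·1414·0.0443 = 0 + j62.63 Ω
  C: Z = 1/(jωC) = -j/(ω·C) = 0 - j1.518e+05 Ω
Step 3 — Parallel branch: L || C = 1/(1/L + 1/C) = 0 + j62.65 Ω.
Step 4 — Series with R1: Z_total = R1 + (L || C) = 77.8 + j62.65 Ω = 99.89∠38.8° Ω.

Z = 77.8 + j62.65 Ω = 99.89∠38.8° Ω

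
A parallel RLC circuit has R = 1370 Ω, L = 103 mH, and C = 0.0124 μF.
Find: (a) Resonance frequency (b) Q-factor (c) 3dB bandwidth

Step 1 — Resonance: ω₀ = 1/√(LC) = 1/√(0.103·1.24e-08) = 2.798e+04 rad/s.
Step 2 — f₀ = ω₀/(2π) = 4453 Hz.
Step 3 — Parallel Q: Q = R/(ω₀L) = 1370/(2.798e+04·0.103) = 0.4753.
Step 4 — Bandwidth: Δω = ω₀/Q = 5.887e+04 rad/s; BW = Δω/(2π) = 9369 Hz.

(a) f₀ = 4453 Hz  (b) Q = 0.4753  (c) BW = 9369 Hz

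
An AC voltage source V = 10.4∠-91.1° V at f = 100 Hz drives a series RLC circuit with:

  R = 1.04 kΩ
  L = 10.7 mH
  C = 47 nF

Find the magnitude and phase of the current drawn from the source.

Step 1 — Angular frequency: ω = 2π·f = 2π·100 = 628.3 rad/s.
Step 2 — Component impedances:
  R: Z = R = 1040 Ω
  L: Z = jωL = j·628.3·0.0107 = 0 + j6.723 Ω
  C: Z = 1/(jωC) = -j/(ω·C) = 0 - j3.386e+04 Ω
Step 3 — Series combination: Z_total = R + L + C = 1040 - j3.386e+04 Ω = 3.387e+04∠-88.2° Ω.
Step 4 — Source phasor: V = 10.4∠-91.1° V = -0.1997 - j10.4 V.
Step 5 — Ohm's law: I = V / Z_total = (-0.1997 - j10.4) / (1040 - j3.386e+04) = 0.0003067 - j1.532e-05 A.
Step 6 — Convert to polar: |I| = 0.000307 A, ∠I = -2.9°.

I = 0.000307∠-2.9° A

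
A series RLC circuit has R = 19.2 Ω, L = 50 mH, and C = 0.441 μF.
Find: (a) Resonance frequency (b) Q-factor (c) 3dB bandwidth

Step 1 — Resonance: ω₀ = 1/√(LC) = 1/√(0.05·4.41e-07) = 6734 rad/s.
Step 2 — f₀ = ω₀/(2π) = 1072 Hz.
Step 3 — Series Q: Q = ω₀L/R = 6734·0.05/19.2 = 17.54.
Step 4 — Bandwidth: Δω = ω₀/Q = 384 rad/s; BW = Δω/(2π) = 61.12 Hz.

(a) f₀ = 1072 Hz  (b) Q = 17.54  (c) BW = 61.12 Hz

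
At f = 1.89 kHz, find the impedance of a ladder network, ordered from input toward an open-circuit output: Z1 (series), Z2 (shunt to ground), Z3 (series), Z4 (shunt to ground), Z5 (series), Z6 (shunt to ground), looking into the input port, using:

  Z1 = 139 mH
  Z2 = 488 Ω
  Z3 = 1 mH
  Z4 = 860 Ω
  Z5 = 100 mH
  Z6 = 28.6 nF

Step 1 — Angular frequency: ω = 2π·f = 2π·1890 = 1.188e+04 rad/s.
Step 2 — Component impedances:
  Z1: Z = jωL = j·1.188e+04·0.139 = 0 + j1651 Ω
  Z2: Z = R = 488 Ω
  Z3: Z = jωL = j·1.188e+04·0.001 = 0 + j11.88 Ω
  Z4: Z = R = 860 Ω
  Z5: Z = jωL = j·1.188e+04·0.1 = 0 + j1188 Ω
  Z6: Z = 1/(jωC) = -j/(ω·C) = 0 - j2944 Ω
Step 3 — Ladder network (open output): work backward from the far end, alternating series and parallel combinations. Z_in = 300.9 + j1599 Ω = 1627∠79.3° Ω.

Z = 300.9 + j1599 Ω = 1627∠79.3° Ω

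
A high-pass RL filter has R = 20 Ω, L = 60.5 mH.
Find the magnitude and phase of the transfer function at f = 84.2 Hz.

Step 1 — Angular frequency: ω = 2π·84.2 = 529 rad/s.
Step 2 — Transfer function: H(jω) = jωL/(R + jωL).
Step 3 — Numerator jωL = j·32.01; denominator R + jωL = 20 + j32.01.
Step 4 — H = 0.7192 + j0.4494.
Step 5 — Magnitude: |H| = 0.8481 (-1.4 dB); phase: φ = 32.0°.

|H| = 0.8481 (-1.4 dB), φ = 32.0°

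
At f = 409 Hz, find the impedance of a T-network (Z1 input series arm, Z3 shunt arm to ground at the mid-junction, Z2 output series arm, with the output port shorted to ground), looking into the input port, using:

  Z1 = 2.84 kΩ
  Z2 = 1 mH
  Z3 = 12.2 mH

Step 1 — Angular frequency: ω = 2π·f = 2π·409 = 2570 rad/s.
Step 2 — Component impedances:
  Z1: Z = R = 2840 Ω
  Z2: Z = jωL = j·2570·0.001 = 0 + j2.57 Ω
  Z3: Z = jωL = j·2570·0.0122 = 0 + j31.35 Ω
Step 3 — With the output port shorted to ground, the output series arm Z2 runs from the junction to ground; the shunt arm Z3 also runs from the junction to ground. They appear in parallel: Z3 || Z2 = 0 + j2.375 Ω.
Step 4 — Series with input arm Z1: Z_in = Z1 + (Z3 || Z2) = 2840 + j2.375 Ω = 2840∠0.0° Ω.

Z = 2840 + j2.375 Ω = 2840∠0.0° Ω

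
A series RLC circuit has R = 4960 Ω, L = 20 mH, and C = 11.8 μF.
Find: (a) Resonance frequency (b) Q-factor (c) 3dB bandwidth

Step 1 — Resonance: ω₀ = 1/√(LC) = 1/√(0.02·1.18e-05) = 2058 rad/s.
Step 2 — f₀ = ω₀/(2π) = 327.6 Hz.
Step 3 — Series Q: Q = ω₀L/R = 2058·0.02/4960 = 0.0083.
Step 4 — Bandwidth: Δω = ω₀/Q = 2.48e+05 rad/s; BW = Δω/(2π) = 3.947e+04 Hz.

(a) f₀ = 327.6 Hz  (b) Q = 0.0083  (c) BW = 3.947e+04 Hz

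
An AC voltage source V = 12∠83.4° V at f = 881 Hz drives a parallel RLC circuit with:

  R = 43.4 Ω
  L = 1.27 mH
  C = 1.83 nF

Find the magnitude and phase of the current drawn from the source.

Step 1 — Angular frequency: ω = 2π·f = 2π·881 = 5535 rad/s.
Step 2 — Component impedances:
  R: Z = R = 43.4 Ω
  L: Z = jωL = j·5535·0.00127 = 0 + j7.03 Ω
  C: Z = 1/(jωC) = -j/(ω·C) = 0 - j9.872e+04 Ω
Step 3 — Parallel combination: 1/Z_total = 1/R + 1/L + 1/C; Z_total = 1.11 + j6.851 Ω = 6.94∠80.8° Ω.
Step 4 — Source phasor: V = 12∠83.4° V = 1.379 + j11.92 V.
Step 5 — Ohm's law: I = V / Z_total = (1.379 + j11.92) / (1.11 + j6.851) = 1.727 + j0.07849 A.
Step 6 — Convert to polar: |I| = 1.729 A, ∠I = 2.6°.

I = 1.729∠2.6° A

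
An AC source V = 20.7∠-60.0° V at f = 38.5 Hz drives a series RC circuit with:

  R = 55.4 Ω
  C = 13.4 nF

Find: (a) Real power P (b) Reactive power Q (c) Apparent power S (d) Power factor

Step 1 — Angular frequency: ω = 2π·f = 2π·38.5 = 241.9 rad/s.
Step 2 — Component impedances:
  R: Z = R = 55.4 Ω
  C: Z = 1/(jωC) = -j/(ω·C) = 0 - j3.085e+05 Ω
Step 3 — Series combination: Z_total = R + C = 55.4 - j3.085e+05 Ω = 3.085e+05∠-90.0° Ω.
Step 4 — Source phasor: V = 20.7∠-60.0° V = 10.35 - j17.93 V.
Step 5 — Current: I = V / Z = 5.812e-05 + j3.354e-05 A = 6.71e-05∠30.0° A.
Step 6 — Complex power: S = V·I* = 2.494e-07 - j0.001389 VA.
Step 7 — Real power: P = Re(S) = 2.494e-07 W.
Step 8 — Reactive power: Q = Im(S) = -0.001389 VAR.
Step 9 — Apparent power: |S| = 0.001389 VA.
Step 10 — Power factor: PF = P/|S| = 0.0001796 (leading).

(a) P = 2.494e-07 W  (b) Q = -0.001389 VAR  (c) S = 0.001389 VA  (d) PF = 0.0001796 (leading)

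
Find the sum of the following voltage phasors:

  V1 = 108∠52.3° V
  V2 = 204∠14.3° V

Step 1 — Convert each phasor to rectangular form:
  V1 = 108·(cos(52.3°) + j·sin(52.3°)) = 66.04 + j85.45 V
  V2 = 204·(cos(14.3°) + j·sin(14.3°)) = 197.7 + j50.39 V
Step 2 — Sum components: V_total = 263.7 + j135.8 V.
Step 3 — Convert to polar: |V_total| = 296.7 V, ∠V_total = 27.3°.

V_total = 296.7∠27.3° V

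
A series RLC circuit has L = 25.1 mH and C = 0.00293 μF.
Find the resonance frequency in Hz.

Step 1 — Resonance condition Im(Z)=0 gives ω₀ = 1/√(LC).
Step 2 — ω₀ = 1/√(0.0251·2.93e-09) = 1.166e+05 rad/s.
Step 3 — f₀ = ω₀/(2π) = 1.856e+04 Hz.

f₀ = 1.856e+04 Hz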